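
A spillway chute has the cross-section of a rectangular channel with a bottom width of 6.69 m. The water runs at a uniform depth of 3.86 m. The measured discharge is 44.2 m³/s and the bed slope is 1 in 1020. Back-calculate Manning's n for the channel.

n = 0.027

Flow area A = b·y = 6.69 × 3.86 = 25.82 m². Wetted perimeter P = b + 2y = 6.69 + 2×3.86 = 14.41 m.
Hydraulic radius R = A/P = 25.82/14.41 = 1.792 m.
Rearranging Manning's equation: n = (1/Q) A R^(2/3) S^(1/2) = (1/44.2) × 25.82 × 1.792^(2/3) × √0.0009804 = 0.027.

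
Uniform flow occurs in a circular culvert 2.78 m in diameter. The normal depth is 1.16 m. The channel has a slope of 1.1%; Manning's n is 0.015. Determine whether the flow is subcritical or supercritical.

For a circular section of diameter D = 2.78 m at depth y = 1.16 m, the central angle is θ = 2 arccos(1 − 2y/D) = 2.809 rad. Then A = (D²/8)(θ − sin θ) = 2.398 m² and P = Dθ/2 = 3.905 m.
Hydraulic radius R = A/P = 2.398/3.905 = 0.6143 m.
V = (1/n) R^(2/3) √S = (1/0.015) × 0.6143^(2/3) × √0.011 = 5.052 m/s. Hydraulic depth D_h = A/T = 2.398/2.742 = 0.8748 m.
Froude number Fr = V/√(g·D_h) = 5.052/√(9.81×0.8748) = 1.72, which is greater than 1, so the flow is supercritical.

supercritical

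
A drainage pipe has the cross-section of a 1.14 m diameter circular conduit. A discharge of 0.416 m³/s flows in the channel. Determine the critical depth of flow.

At critical depth, Q² T / (g A³) = 1, i.e. A³/T = Q²/g = 0.416²/9.81 = 0.01764.
Try y = 0.298 m: A³/T = 0.009575 — low.
Try y = 0.4 m: A³/T = 0.02996 — high.
Try y = 0.349 m: A³/T = 0.01768 — ≈ 0.01764.

y_c = 0.349 m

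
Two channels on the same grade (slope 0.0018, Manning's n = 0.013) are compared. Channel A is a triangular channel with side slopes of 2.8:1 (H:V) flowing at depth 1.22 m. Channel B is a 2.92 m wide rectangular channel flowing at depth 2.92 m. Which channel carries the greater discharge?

channel B

Channel A: For a triangular section with side slope z = 2.8: A = zy² = 2.8×1.22² = 4.168 m²; P = 2y√(1+z²) = 2×1.22×2.973 = 7.255 m. Hydraulic radius R = A/P = 4.168/7.255 = 0.5745 m. Q_A = (1/0.013)·4.168·0.5745^(2/3)·√0.0018 = 9.399 m³/s.
Channel B: Flow area A = b·y = 2.92 × 2.92 = 8.526 m². Wetted perimeter P = b + 2y = 2.92 + 2×2.92 = 8.76 m. Hydraulic radius R = A/P = 8.526/8.76 = 0.9733 m. Q_B = (1/0.013)·8.526·0.9733^(2/3)·√0.0018 = 27.33 m³/s.
Q_A = 9.399 m³/s vs Q_B = 27.33 m³/s, so channel B carries more.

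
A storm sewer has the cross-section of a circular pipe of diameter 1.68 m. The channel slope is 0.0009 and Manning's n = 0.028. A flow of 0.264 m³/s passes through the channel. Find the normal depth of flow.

Manning's equation rearranged: A R^(2/3) = nQ / (1·√S) = 0.028 × 0.264 / (√0.0009) = 0.2464.
Trying y = 0.393 m: A R^(2/3) = 0.1492 — short.
Trying y = 0.601 m: A R^(2/3) = 0.3406 — over.
Trying y = 0.507 m: A R^(2/3) = 0.2463 — matches.

y_n = 0.507 m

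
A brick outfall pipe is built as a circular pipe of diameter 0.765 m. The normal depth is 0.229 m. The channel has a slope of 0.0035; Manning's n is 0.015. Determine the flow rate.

Q = 0.117 m³/s

For a circular section of diameter D = 0.765 m at depth y = 0.229 m, the central angle is θ = 2 arccos(1 − 2y/D) = 2.316 rad. Then A = (D²/8)(θ − sin θ) = 0.1156 m² and P = Dθ/2 = 0.8858 m.
Hydraulic radius R = A/P = 0.1156/0.8858 = 0.1305 m.
Manning's equation: Q = (1/n) A R^(2/3) S^(1/2) = (1/0.015) × 0.1156 × 0.1305^(2/3) × 0.0035^(1/2) = 0.117 m³/s.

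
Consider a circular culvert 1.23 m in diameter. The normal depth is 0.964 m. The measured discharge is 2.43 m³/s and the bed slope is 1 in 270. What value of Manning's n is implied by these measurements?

For a circular section of diameter D = 1.23 m at depth y = 0.964 m, the central angle is θ = 2 arccos(1 − 2y/D) = 4.348 rad. Then A = (D²/8)(θ − sin θ) = 0.9991 m² and P = Dθ/2 = 2.674 m.
Hydraulic radius R = A/P = 0.9991/2.674 = 0.3736 m.
Rearranging Manning's equation: n = (1/Q) A R^(2/3) S^(1/2) = (1/2.43) × 0.9991 × 0.3736^(2/3) × √0.003704 = 0.013.

n = 0.013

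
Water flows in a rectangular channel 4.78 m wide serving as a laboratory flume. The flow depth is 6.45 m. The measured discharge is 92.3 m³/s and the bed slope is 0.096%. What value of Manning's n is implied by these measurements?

Flow area A = b·y = 4.78 × 6.45 = 30.83 m². Wetted perimeter P = b + 2y = 4.78 + 2×6.45 = 17.68 m.
Hydraulic radius R = A/P = 30.83/17.68 = 1.744 m.
Rearranging Manning's equation: n = (1/Q) A R^(2/3) S^(1/2) = (1/92.3) × 30.83 × 1.744^(2/3) × √0.00096 = 0.015.

n = 0.015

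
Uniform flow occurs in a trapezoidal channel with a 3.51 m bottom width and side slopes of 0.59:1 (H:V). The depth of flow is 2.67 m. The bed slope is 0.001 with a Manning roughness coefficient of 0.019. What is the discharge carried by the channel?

With bottom width b = 3.51 m and side slope z = 0.59: A = (b + zy)y = (3.51 + 0.59×2.67)×2.67 = 13.58 m²; P = b + 2y√(1+z²) = 3.51 + 2×2.67×1.161 = 9.71 m.
Hydraulic radius R = A/P = 13.58/9.71 = 1.398 m.
Manning's equation: Q = (1/n) A R^(2/3) S^(1/2) = (1/0.019) × 13.58 × 1.398^(2/3) × 0.001^(1/2) = 28.3 m³/s.

Q = 28.3 m³/s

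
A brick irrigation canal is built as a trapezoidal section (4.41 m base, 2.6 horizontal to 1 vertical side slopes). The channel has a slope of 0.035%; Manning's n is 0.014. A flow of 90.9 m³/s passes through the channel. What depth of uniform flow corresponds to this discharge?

Manning's equation rearranged: A R^(2/3) = nQ / (1·√S) = 0.014 × 90.9 / (√0.00035) = 68.02.
Trying y = 2.55 m: A R^(2/3) = 37.09 — low.
Trying y = 3.36 m: A R^(2/3) = 67.99 — close enough.

y_n = 3.36 m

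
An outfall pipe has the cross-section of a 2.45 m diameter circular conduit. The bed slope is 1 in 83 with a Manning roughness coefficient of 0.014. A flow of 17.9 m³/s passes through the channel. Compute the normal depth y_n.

y_n = 1.47 m

Manning's equation rearranged: A R^(2/3) = nQ / (1·√S) = 0.014 × 17.9 / (√0.01205) = 2.283.
At y = 1.62 m: A R^(2/3) = 2.635 — over.
At y = 1.11 m: A R^(2/3) = 1.433 — short.
At y = 1.47 m: A R^(2/3) = 2.284 — close enough.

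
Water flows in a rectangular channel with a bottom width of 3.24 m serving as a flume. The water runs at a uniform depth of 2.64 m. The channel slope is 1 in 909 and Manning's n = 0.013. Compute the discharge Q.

Flow area A = b·y = 3.24 × 2.64 = 8.554 m². Wetted perimeter P = b + 2y = 3.24 + 2×2.64 = 8.52 m.
Hydraulic radius R = A/P = 8.554/8.52 = 1.004 m.
Manning's equation: Q = (1/n) A R^(2/3) S^(1/2) = (1/0.013) × 8.554 × 1.004^(2/3) × 0.0011^(1/2) = 21.9 m³/s.

Q = 21.9 m³/s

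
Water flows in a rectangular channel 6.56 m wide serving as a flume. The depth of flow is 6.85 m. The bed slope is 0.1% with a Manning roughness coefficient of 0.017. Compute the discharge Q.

Q = 142 m³/s

Flow area A = b·y = 6.56 × 6.85 = 44.94 m². Wetted perimeter P = b + 2y = 6.56 + 2×6.85 = 20.26 m.
Hydraulic radius R = A/P = 44.94/20.26 = 2.218 m.
Manning's equation: Q = (1/n) A R^(2/3) S^(1/2) = (1/0.017) × 44.94 × 2.218^(2/3) × 0.001^(1/2) = 142 m³/s.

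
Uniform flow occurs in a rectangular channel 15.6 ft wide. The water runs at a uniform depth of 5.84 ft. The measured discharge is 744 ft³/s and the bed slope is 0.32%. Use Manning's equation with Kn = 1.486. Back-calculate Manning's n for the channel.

Flow area A = b·y = 15.6 × 5.84 = 91.1 ft². Wetted perimeter P = b + 2y = 15.6 + 2×5.84 = 27.28 ft.
Hydraulic radius R = A/P = 91.1/27.28 = 3.34 ft.
Rearranging Manning's equation: n = (1.486/Q) A R^(2/3) S^(1/2) = (1.486/744) × 91.1 × 3.34^(2/3) × √0.0032 = 0.023.

n = 0.023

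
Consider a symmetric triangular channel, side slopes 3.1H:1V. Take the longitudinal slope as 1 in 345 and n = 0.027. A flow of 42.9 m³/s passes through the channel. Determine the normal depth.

y_n = 2.49 m

Manning's equation rearranged: A R^(2/3) = nQ / (1·√S) = 0.027 × 42.9 / (√0.002899) = 21.51.
At y = 2 m: A R^(2/3) = 12 — too small.
At y = 2.94 m: A R^(2/3) = 33.52 — too large.
At y = 2.49 m: A R^(2/3) = 21.52 — close enough.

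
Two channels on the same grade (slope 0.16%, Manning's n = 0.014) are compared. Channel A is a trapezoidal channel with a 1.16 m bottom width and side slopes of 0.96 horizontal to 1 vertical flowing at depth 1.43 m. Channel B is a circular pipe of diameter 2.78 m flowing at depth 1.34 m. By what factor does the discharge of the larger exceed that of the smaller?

Channel A: With bottom width b = 1.16 m and side slope z = 0.96: A = (b + zy)y = (1.16 + 0.96×1.43)×1.43 = 3.622 m²; P = b + 2y√(1+z²) = 1.16 + 2×1.43×1.386 = 5.125 m. Hydraulic radius R = A/P = 3.622/5.125 = 0.7068 m. Q_A = (1/0.014)·3.622·0.7068^(2/3)·√0.0016 = 8.211 m³/s.
Channel B: For a circular section of diameter D = 2.78 m at depth y = 1.34 m, the central angle is θ = 2 arccos(1 − 2y/D) = 3.07 rad. Then A = (D²/8)(θ − sin θ) = 2.896 m² and P = Dθ/2 = 4.267 m. Hydraulic radius R = A/P = 2.896/4.267 = 0.6787 m. Q_B = (1/0.014)·2.896·0.6787^(2/3)·√0.0016 = 6.39 m³/s.
The larger discharge is 8.211 m³/s and the smaller is 6.39 m³/s; the ratio is 1.28.

1.28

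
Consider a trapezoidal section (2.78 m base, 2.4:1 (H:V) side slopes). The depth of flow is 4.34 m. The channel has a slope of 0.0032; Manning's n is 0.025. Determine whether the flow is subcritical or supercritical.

subcritical

With bottom width b = 2.78 m and side slope z = 2.4: A = (b + zy)y = (2.78 + 2.4×4.34)×4.34 = 57.27 m²; P = b + 2y√(1+z²) = 2.78 + 2×4.34×2.6 = 25.35 m.
Hydraulic radius R = A/P = 57.27/25.35 = 2.259 m.
V = (1/n) R^(2/3) √S = (1/0.025) × 2.259^(2/3) × √0.0032 = 3.896 m/s. Hydraulic depth D_h = A/T = 57.27/23.61 = 2.425 m.
Froude number Fr = V/√(g·D_h) = 3.896/√(9.81×2.425) = 0.799, which is less than 1, so the flow is subcritical.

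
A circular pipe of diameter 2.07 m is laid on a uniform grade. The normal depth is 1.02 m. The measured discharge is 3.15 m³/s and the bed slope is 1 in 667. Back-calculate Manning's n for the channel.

n = 0.013

For a circular section of diameter D = 2.07 m at depth y = 1.02 m, the central angle is θ = 2 arccos(1 − 2y/D) = 3.113 rad. Then A = (D²/8)(θ − sin θ) = 1.652 m² and P = Dθ/2 = 3.222 m.
Hydraulic radius R = A/P = 1.652/3.222 = 0.5127 m.
Rearranging Manning's equation: n = (1/Q) A R^(2/3) S^(1/2) = (1/3.15) × 1.652 × 0.5127^(2/3) × √0.001499 = 0.013.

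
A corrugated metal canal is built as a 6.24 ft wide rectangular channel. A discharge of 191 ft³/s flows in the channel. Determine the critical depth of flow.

For a rectangular channel, critical depth y_c = (q²/g)^(1/3) where q = Q/b = 191/6.24 = 30.61 ft²/s.
So y_c = (30.61²/32.2)^(1/3) = 3.08 ft.

y_c = 3.08 ft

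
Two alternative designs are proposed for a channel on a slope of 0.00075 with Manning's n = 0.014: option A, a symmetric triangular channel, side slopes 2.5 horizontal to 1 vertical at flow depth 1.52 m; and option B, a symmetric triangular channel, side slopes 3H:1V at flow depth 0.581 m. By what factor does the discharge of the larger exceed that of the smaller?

10.7

Channel A: For a triangular section with side slope z = 2.5: A = zy² = 2.5×1.52² = 5.776 m²; P = 2y√(1+z²) = 2×1.52×2.693 = 8.185 m. Hydraulic radius R = A/P = 5.776/8.185 = 0.7056 m. Q_A = (1/0.014)·5.776·0.7056^(2/3)·√0.00075 = 8.955 m³/s.
Channel B: For a triangular section with side slope z = 3: A = zy² = 3×0.581² = 1.013 m²; P = 2y√(1+z²) = 2×0.581×3.162 = 3.675 m. Hydraulic radius R = A/P = 1.013/3.675 = 0.2756 m. Q_B = (1/0.014)·1.013·0.2756^(2/3)·√0.00075 = 0.8389 m³/s.
The larger discharge is 8.955 m³/s and the smaller is 0.8389 m³/s; the ratio is 10.7.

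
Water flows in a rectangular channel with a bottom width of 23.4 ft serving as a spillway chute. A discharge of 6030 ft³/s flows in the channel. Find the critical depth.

For a rectangular channel, critical depth y_c = (q²/g)^(1/3) where q = Q/b = 6030/23.4 = 257.7 ft²/s.
So y_c = (257.7²/32.2)^(1/3) = 12.7 ft.

y_c = 12.7 ft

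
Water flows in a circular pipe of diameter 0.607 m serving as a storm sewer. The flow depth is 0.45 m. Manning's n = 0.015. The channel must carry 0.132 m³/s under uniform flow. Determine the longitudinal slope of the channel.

S = 0.000715

For a circular section of diameter D = 0.607 m at depth y = 0.45 m, the central angle is θ = 2 arccos(1 − 2y/D) = 4.149 rad. Then A = (D²/8)(θ − sin θ) = 0.23 m² and P = Dθ/2 = 1.259 m.
Hydraulic radius R = A/P = 0.23/1.259 = 0.1827 m.
From Manning's equation, S = [nQ / (1 A R^(2/3))]² = [0.015 × 0.132 / (1 × 0.23 × 0.1827^(2/3))]² = 0.000715.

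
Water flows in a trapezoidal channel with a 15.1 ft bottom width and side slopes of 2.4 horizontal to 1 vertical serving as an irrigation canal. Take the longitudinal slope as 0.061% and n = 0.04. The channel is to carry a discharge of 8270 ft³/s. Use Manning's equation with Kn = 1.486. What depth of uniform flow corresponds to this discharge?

Manning's equation rearranged: A R^(2/3) = nQ / (1.486·√S) = 0.04 × 8270 / (1.486 × √0.00061) = 9013.
Try y = 17.7 ft: A R^(2/3) = 4576 — short.
Try y = 23.6 ft: A R^(2/3) = 9014 — matches.

y_n = 23.6 ft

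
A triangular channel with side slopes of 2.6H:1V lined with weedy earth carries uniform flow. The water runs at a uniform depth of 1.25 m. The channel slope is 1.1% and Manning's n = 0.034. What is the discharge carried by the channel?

For a triangular section with side slope z = 2.6: A = zy² = 2.6×1.25² = 4.062 m²; P = 2y√(1+z²) = 2×1.25×2.786 = 6.964 m.
Hydraulic radius R = A/P = 4.062/6.964 = 0.5833 m.
Manning's equation: Q = (1/n) A R^(2/3) S^(1/2) = (1/0.034) × 4.062 × 0.5833^(2/3) × 0.011^(1/2) = 8.75 m³/s.

Q = 8.75 m³/s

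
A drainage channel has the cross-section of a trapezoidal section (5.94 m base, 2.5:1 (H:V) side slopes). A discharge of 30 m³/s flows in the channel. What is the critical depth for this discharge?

y_c = 1.16 m

At critical depth, Q² T / (g A³) = 1, i.e. A³/T = Q²/g = 30²/9.81 = 91.74.
At y = 1.03 m: A³/T = 60.83 — short.
At y = 1.37 m: A³/T = 165.1 — over.
At y = 1.16 m: A³/T = 91.85 — close enough.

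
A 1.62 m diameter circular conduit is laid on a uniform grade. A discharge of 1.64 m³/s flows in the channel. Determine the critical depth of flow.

At critical depth, Q² T / (g A³) = 1, i.e. A³/T = Q²/g = 1.64²/9.81 = 0.2742.
Trying y = 0.576 m: A³/T = 0.1827 — low.
Trying y = 0.64 m: A³/T = 0.2741 — close enough.

y_c = 0.64 m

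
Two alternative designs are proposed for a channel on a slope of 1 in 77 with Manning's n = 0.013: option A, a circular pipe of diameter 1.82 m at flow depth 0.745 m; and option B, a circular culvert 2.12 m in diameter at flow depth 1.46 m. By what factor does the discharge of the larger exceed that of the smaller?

3.5

Channel A: For a circular section of diameter D = 1.82 m at depth y = 0.745 m, the central angle is θ = 2 arccos(1 − 2y/D) = 2.777 rad. Then A = (D²/8)(θ − sin θ) = 1.002 m² and P = Dθ/2 = 2.527 m. Hydraulic radius R = A/P = 1.002/2.527 = 0.3966 m. Q_A = (1/0.013)·1.002·0.3966^(2/3)·√0.01299 = 4.742 m³/s.
Channel B: For a circular section of diameter D = 2.12 m at depth y = 1.46 m, the central angle is θ = 2 arccos(1 − 2y/D) = 3.915 rad. Then A = (D²/8)(θ − sin θ) = 2.592 m² and P = Dθ/2 = 4.15 m. Hydraulic radius R = A/P = 2.592/4.15 = 0.6246 m. Q_B = (1/0.013)·2.592·0.6246^(2/3)·√0.01299 = 16.61 m³/s.
The larger discharge is 16.61 m³/s and the smaller is 4.742 m³/s; the ratio is 3.5.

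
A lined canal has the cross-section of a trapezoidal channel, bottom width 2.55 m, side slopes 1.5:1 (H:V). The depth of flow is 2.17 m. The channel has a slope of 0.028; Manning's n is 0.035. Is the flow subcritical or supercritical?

With bottom width b = 2.55 m and side slope z = 1.5: A = (b + zy)y = (2.55 + 1.5×2.17)×2.17 = 12.6 m²; P = b + 2y√(1+z²) = 2.55 + 2×2.17×1.803 = 10.37 m.
Hydraulic radius R = A/P = 12.6/10.37 = 1.214 m.
V = (1/n) R^(2/3) √S = (1/0.035) × 1.214^(2/3) × √0.028 = 5.442 m/s. Hydraulic depth D_h = A/T = 12.6/9.06 = 1.39 m.
Froude number Fr = V/√(g·D_h) = 5.442/√(9.81×1.39) = 1.47, which is greater than 1, so the flow is supercritical.

supercritical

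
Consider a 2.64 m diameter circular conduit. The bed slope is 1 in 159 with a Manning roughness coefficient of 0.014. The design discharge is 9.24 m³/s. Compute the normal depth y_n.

Manning's equation rearranged: A R^(2/3) = nQ / (1·√S) = 0.014 × 9.24 / (√0.006289) = 1.631.
Try y = 0.825 m: A R^(2/3) = 0.8792 — too small.
Try y = 1.15 m: A R^(2/3) = 1.631 — close enough.

y_n = 1.15 m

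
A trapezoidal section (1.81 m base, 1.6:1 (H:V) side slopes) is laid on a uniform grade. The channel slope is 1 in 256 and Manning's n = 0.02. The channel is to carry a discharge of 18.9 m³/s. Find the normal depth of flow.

y_n = 1.55 m

Manning's equation rearranged: A R^(2/3) = nQ / (1·√S) = 0.02 × 18.9 / (√0.003906) = 6.048.
At y = 1.79 m: A R^(2/3) = 8.237 — over.
At y = 1.55 m: A R^(2/3) = 6.052 — matches.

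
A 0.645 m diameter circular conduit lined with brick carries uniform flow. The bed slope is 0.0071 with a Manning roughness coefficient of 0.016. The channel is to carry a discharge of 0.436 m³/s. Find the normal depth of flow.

Manning's equation rearranged: A R^(2/3) = nQ / (1·√S) = 0.016 × 0.436 / (√0.0071) = 0.08279.
At y = 0.51 m: A R^(2/3) = 0.09352 — too large.
At y = 0.381 m: A R^(2/3) = 0.06349 — too small.
At y = 0.459 m: A R^(2/3) = 0.08279 — matches.

y_n = 0.459 m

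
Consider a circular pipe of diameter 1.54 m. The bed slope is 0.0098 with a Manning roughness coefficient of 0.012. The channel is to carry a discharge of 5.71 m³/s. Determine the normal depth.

y_n = 0.951 m

Manning's equation rearranged: A R^(2/3) = nQ / (1·√S) = 0.012 × 5.71 / (√0.0098) = 0.6922.
At y = 1.2 m: A R^(2/3) = 0.938 — too large.
At y = 0.705 m: A R^(2/3) = 0.4232 — too small.
At y = 0.951 m: A R^(2/3) = 0.6918 — close enough.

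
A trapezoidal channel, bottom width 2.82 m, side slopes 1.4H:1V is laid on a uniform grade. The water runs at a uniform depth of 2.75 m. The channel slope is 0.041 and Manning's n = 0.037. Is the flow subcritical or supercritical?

With bottom width b = 2.82 m and side slope z = 1.4: A = (b + zy)y = (2.82 + 1.4×2.75)×2.75 = 18.34 m²; P = b + 2y√(1+z²) = 2.82 + 2×2.75×1.72 = 12.28 m.
Hydraulic radius R = A/P = 18.34/12.28 = 1.493 m.
V = (1/n) R^(2/3) √S = (1/0.037) × 1.493^(2/3) × √0.041 = 7.15 m/s. Hydraulic depth D_h = A/T = 18.34/10.52 = 1.744 m.
Froude number Fr = V/√(g·D_h) = 7.15/√(9.81×1.744) = 1.73, which is greater than 1, so the flow is supercritical.

supercritical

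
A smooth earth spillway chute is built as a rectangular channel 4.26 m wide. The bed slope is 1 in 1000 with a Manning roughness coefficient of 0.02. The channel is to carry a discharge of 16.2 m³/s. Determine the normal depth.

Manning's equation rearranged: A R^(2/3) = nQ / (1·√S) = 0.02 × 16.2 / (√0.001) = 10.25.
At y = 2.85 m: A R^(2/3) = 13.85 — too large.
At y = 1.96 m: A R^(2/3) = 8.465 — too small.
At y = 2.26 m: A R^(2/3) = 10.24 — ≈ 10.25.

y_n = 2.26 m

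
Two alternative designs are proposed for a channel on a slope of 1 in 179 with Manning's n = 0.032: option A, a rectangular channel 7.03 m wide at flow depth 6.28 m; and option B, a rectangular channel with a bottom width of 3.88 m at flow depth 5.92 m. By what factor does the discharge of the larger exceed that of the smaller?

2.57

Channel A: Flow area A = b·y = 7.03 × 6.28 = 44.15 m². Wetted perimeter P = b + 2y = 7.03 + 2×6.28 = 19.59 m. Hydraulic radius R = A/P = 44.15/19.59 = 2.254 m. Q_A = (1/0.032)·44.15·2.254^(2/3)·√0.005587 = 177.3 m³/s.
Channel B: Flow area A = b·y = 3.88 × 5.92 = 22.97 m². Wetted perimeter P = b + 2y = 3.88 + 2×5.92 = 15.72 m. Hydraulic radius R = A/P = 22.97/15.72 = 1.461 m. Q_B = (1/0.032)·22.97·1.461^(2/3)·√0.005587 = 69.08 m³/s.
The larger discharge is 177.3 m³/s and the smaller is 69.08 m³/s; the ratio is 2.57.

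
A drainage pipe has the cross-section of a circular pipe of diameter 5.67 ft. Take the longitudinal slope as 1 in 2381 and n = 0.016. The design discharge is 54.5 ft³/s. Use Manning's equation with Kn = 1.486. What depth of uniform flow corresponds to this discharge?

Manning's equation rearranged: A R^(2/3) = nQ / (1.486·√S) = 0.016 × 54.5 / (1.486 × √0.00042) = 28.63.
At y = 3.06 ft: A R^(2/3) = 18.1 — too small.
At y = 4.77 ft: A R^(2/3) = 32.57 — too large.
At y = 4.2 ft: A R^(2/3) = 28.63 — close enough.

y_n = 4.2 ft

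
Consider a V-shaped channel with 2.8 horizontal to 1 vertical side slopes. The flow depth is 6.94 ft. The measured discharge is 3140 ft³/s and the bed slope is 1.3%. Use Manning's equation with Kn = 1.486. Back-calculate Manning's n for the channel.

For a triangular section with side slope z = 2.8: A = zy² = 2.8×6.94² = 134.9 ft²; P = 2y√(1+z²) = 2×6.94×2.973 = 41.27 ft.
Hydraulic radius R = A/P = 134.9/41.27 = 3.268 ft.
Rearranging Manning's equation: n = (1.486/Q) A R^(2/3) S^(1/2) = (1.486/3140) × 134.9 × 3.268^(2/3) × √0.013 = 0.016.

n = 0.016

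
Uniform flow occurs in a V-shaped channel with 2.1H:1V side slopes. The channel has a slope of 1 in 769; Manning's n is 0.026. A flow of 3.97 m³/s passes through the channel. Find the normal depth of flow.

Manning's equation rearranged: A R^(2/3) = nQ / (1·√S) = 0.026 × 3.97 / (√0.0013) = 2.862.
Trying y = 1.68 m: A R^(2/3) = 4.929 — over.
Trying y = 1.37 m: A R^(2/3) = 2.861 — close enough.

y_n = 1.37 m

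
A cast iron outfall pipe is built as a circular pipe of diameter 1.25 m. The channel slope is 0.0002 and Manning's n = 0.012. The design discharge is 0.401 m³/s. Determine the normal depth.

y_n = 0.699 m

Manning's equation rearranged: A R^(2/3) = nQ / (1·√S) = 0.012 × 0.401 / (√0.0002) = 0.3403.
At y = 0.767 m: A R^(2/3) = 0.3928 — too large.
At y = 0.613 m: A R^(2/3) = 0.2734 — too small.
At y = 0.699 m: A R^(2/3) = 0.34 — matches.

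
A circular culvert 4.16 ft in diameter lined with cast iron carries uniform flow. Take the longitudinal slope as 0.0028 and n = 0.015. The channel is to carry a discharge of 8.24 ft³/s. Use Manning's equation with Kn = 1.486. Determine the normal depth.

y_n = 0.943 ft

Manning's equation rearranged: A R^(2/3) = nQ / (1.486·√S) = 0.015 × 8.24 / (1.486 × √0.0028) = 1.572.
Trying y = 0.831 ft: A R^(2/3) = 1.219 — low.
Trying y = 0.943 ft: A R^(2/3) = 1.572 — close enough.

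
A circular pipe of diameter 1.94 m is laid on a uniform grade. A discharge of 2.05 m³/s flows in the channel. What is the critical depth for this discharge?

At critical depth, Q² T / (g A³) = 1, i.e. A³/T = Q²/g = 2.05²/9.81 = 0.4284.
Trying y = 0.494 m: A³/T = 0.1234 — low.
Trying y = 0.681 m: A³/T = 0.4284 — matches.

y_c = 0.681 m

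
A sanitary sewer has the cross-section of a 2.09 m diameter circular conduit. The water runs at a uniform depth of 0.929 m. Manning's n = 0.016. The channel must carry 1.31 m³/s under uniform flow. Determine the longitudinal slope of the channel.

For a circular section of diameter D = 2.09 m at depth y = 0.929 m, the central angle is θ = 2 arccos(1 − 2y/D) = 2.919 rad. Then A = (D²/8)(θ − sin θ) = 1.473 m² and P = Dθ/2 = 3.05 m.
Hydraulic radius R = A/P = 1.473/3.05 = 0.483 m.
From Manning's equation, S = [nQ / (1 A R^(2/3))]² = [0.016 × 1.31 / (1 × 1.473 × 0.483^(2/3))]² = 0.000534.

S = 0.000534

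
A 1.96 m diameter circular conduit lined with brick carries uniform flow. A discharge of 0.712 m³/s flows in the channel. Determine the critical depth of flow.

At critical depth, Q² T / (g A³) = 1, i.e. A³/T = Q²/g = 0.712²/9.81 = 0.05168.
Trying y = 0.438 m: A³/T = 0.07804 — high.
Trying y = 0.274 m: A³/T = 0.01237 — low.
Trying y = 0.394 m: A³/T = 0.05158 — ≈ 0.05168.

y_c = 0.394 m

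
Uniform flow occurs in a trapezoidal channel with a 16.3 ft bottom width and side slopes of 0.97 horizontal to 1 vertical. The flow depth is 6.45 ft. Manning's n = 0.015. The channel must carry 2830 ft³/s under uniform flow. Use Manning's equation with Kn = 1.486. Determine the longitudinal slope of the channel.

S = 0.00561

With bottom width b = 16.3 ft and side slope z = 0.97: A = (b + zy)y = (16.3 + 0.97×6.45)×6.45 = 145.5 ft²; P = b + 2y√(1+z²) = 16.3 + 2×6.45×1.393 = 34.27 ft.
Hydraulic radius R = A/P = 145.5/34.27 = 4.245 ft.
From Manning's equation, S = [nQ / (1.486 A R^(2/3))]² = [0.015 × 2830 / (1.486 × 145.5 × 4.245^(2/3))]² = 0.00561.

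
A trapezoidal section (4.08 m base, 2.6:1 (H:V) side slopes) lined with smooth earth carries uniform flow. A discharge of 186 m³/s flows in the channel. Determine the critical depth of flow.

y_c = 3.32 m

At critical depth, Q² T / (g A³) = 1, i.e. A³/T = Q²/g = 186²/9.81 = 3527.
At y = 3.72 m: A³/T = 5716 — high.
At y = 3.32 m: A³/T = 3522 — close enough.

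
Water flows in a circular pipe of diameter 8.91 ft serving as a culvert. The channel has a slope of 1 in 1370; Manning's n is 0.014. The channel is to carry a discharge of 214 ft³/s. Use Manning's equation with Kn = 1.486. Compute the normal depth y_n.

y_n = 5.5 ft

Manning's equation rearranged: A R^(2/3) = nQ / (1.486·√S) = 0.014 × 214 / (1.486 × √0.0007299) = 74.62.
At y = 6.53 ft: A R^(2/3) = 94.35 — over.
At y = 4.44 ft: A R^(2/3) = 52.87 — short.
At y = 5.5 ft: A R^(2/3) = 74.59 — ≈ 74.62.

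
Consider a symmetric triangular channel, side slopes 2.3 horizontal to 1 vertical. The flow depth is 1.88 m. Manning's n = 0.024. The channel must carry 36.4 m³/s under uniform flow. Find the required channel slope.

For a triangular section with side slope z = 2.3: A = zy² = 2.3×1.88² = 8.129 m²; P = 2y√(1+z²) = 2×1.88×2.508 = 9.43 m.
Hydraulic radius R = A/P = 8.129/9.43 = 0.862 m.
From Manning's equation, S = [nQ / (1 A R^(2/3))]² = [0.024 × 36.4 / (1 × 8.129 × 0.862^(2/3))]² = 0.0141.

S = 0.0141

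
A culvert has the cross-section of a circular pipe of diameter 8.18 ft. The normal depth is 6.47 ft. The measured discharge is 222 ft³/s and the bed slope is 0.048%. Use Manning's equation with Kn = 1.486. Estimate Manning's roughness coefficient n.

For a circular section of diameter D = 8.18 ft at depth y = 6.47 ft, the central angle is θ = 2 arccos(1 − 2y/D) = 4.384 rad. Then A = (D²/8)(θ − sin θ) = 44.58 ft² and P = Dθ/2 = 17.93 ft.
Hydraulic radius R = A/P = 44.58/17.93 = 2.487 ft.
Rearranging Manning's equation: n = (1.486/Q) A R^(2/3) S^(1/2) = (1.486/222) × 44.58 × 2.487^(2/3) × √0.00048 = 0.012.

n = 0.012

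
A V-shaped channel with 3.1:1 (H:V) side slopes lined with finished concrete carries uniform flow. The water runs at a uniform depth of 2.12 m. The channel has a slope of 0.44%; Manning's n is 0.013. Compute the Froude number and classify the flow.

For a triangular section with side slope z = 3.1: A = zy² = 3.1×2.12² = 13.93 m²; P = 2y√(1+z²) = 2×2.12×3.257 = 13.81 m.
Hydraulic radius R = A/P = 13.93/13.81 = 1.009 m.
V = (1/n) R^(2/3) √S = (1/0.013) × 1.009^(2/3) × √0.0044 = 5.132 m/s. Hydraulic depth D_h = A/T = 13.93/13.14 = 1.06 m.
Froude number Fr = V/√(g·D_h) = 5.132/√(9.81×1.06) = 1.59, which is greater than 1, so the flow is supercritical.

supercritical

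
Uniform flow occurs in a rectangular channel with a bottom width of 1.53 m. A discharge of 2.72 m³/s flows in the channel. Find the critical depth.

For a rectangular channel, critical depth y_c = (q²/g)^(1/3) where q = Q/b = 2.72/1.53 = 1.778 m²/s.
So y_c = (1.778²/9.81)^(1/3) = 0.686 m.

y_c = 0.686 m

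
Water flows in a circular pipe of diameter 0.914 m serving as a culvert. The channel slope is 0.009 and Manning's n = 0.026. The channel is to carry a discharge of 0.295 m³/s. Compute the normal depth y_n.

Manning's equation rearranged: A R^(2/3) = nQ / (1·√S) = 0.026 × 0.295 / (√0.009) = 0.08085.
Trying y = 0.397 m: A R^(2/3) = 0.09592 — over.
Trying y = 0.275 m: A R^(2/3) = 0.0483 — short.
Trying y = 0.361 m: A R^(2/3) = 0.08074 — matches.

y_n = 0.361 m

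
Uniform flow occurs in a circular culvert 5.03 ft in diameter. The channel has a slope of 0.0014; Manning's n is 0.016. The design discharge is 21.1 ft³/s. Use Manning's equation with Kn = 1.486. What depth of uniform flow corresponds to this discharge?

y_n = 1.76 ft

Manning's equation rearranged: A R^(2/3) = nQ / (1.486·√S) = 0.016 × 21.1 / (1.486 × √0.0014) = 6.072.
Try y = 2.15 ft: A R^(2/3) = 8.798 — too large.
Try y = 1.23 ft: A R^(2/3) = 3.035 — too small.
Try y = 1.76 ft: A R^(2/3) = 6.084 — close enough.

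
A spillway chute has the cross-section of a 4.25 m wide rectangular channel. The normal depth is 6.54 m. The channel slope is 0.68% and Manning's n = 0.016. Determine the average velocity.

V = 7.06 m/s

Flow area A = b·y = 4.25 × 6.54 = 27.8 m². Wetted perimeter P = b + 2y = 4.25 + 2×6.54 = 17.33 m.
Hydraulic radius R = A/P = 27.8/17.33 = 1.604 m.
From Manning's equation, V = (1/n) R^(2/3) S^(1/2) = (1/0.016) × 1.604^(2/3) × 0.0068^(1/2) = 7.06 m/s.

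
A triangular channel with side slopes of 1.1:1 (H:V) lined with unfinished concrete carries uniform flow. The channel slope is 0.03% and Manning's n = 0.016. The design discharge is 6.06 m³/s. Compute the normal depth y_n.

y_n = 2.36 m

Manning's equation rearranged: A R^(2/3) = nQ / (1·√S) = 0.016 × 6.06 / (√0.0003) = 5.598.
Trying y = 2.66 m: A R^(2/3) = 7.701 — over.
Trying y = 1.88 m: A R^(2/3) = 3.052 — short.
Trying y = 2.36 m: A R^(2/3) = 5.597 — close enough.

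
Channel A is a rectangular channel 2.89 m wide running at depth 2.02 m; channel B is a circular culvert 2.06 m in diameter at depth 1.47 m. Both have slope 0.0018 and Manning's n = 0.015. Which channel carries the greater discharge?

Channel A: Flow area A = b·y = 2.89 × 2.02 = 5.838 m². Wetted perimeter P = b + 2y = 2.89 + 2×2.02 = 6.93 m. Hydraulic radius R = A/P = 5.838/6.93 = 0.8424 m. Q_A = (1/0.015)·5.838·0.8424^(2/3)·√0.0018 = 14.73 m³/s.
Channel B: For a circular section of diameter D = 2.06 m at depth y = 1.47 m, the central angle is θ = 2 arccos(1 − 2y/D) = 4.024 rad. Then A = (D²/8)(θ − sin θ) = 2.544 m² and P = Dθ/2 = 4.145 m. Hydraulic radius R = A/P = 2.544/4.145 = 0.6139 m. Q_B = (1/0.015)·2.544·0.6139^(2/3)·√0.0018 = 5.198 m³/s.
Q_A = 14.73 m³/s vs Q_B = 5.198 m³/s, so channel A carries more.

channel A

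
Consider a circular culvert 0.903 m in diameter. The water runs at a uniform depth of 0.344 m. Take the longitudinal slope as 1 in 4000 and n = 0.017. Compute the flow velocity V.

V = 0.304 m/s

For a circular section of diameter D = 0.903 m at depth y = 0.344 m, the central angle is θ = 2 arccos(1 − 2y/D) = 2.661 rad. Then A = (D²/8)(θ − sin θ) = 0.2241 m² and P = Dθ/2 = 1.201 m.
Hydraulic radius R = A/P = 0.2241/1.201 = 0.1865 m.
From Manning's equation, V = (1/n) R^(2/3) S^(1/2) = (1/0.017) × 0.1865^(2/3) × 0.00025^(1/2) = 0.304 m/s.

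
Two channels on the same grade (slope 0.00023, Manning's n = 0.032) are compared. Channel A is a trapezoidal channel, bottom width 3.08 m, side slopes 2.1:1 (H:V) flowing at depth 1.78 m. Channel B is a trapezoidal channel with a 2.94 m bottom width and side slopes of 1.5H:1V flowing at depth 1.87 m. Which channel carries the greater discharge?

channel A

Channel A: With bottom width b = 3.08 m and side slope z = 2.1: A = (b + zy)y = (3.08 + 2.1×1.78)×1.78 = 12.14 m²; P = b + 2y√(1+z²) = 3.08 + 2×1.78×2.326 = 11.36 m. Hydraulic radius R = A/P = 12.14/11.36 = 1.068 m. Q_A = (1/0.032)·12.14·1.068^(2/3)·√0.00023 = 6.011 m³/s.
Channel B: With bottom width b = 2.94 m and side slope z = 1.5: A = (b + zy)y = (2.94 + 1.5×1.87)×1.87 = 10.74 m²; P = b + 2y√(1+z²) = 2.94 + 2×1.87×1.803 = 9.682 m. Hydraulic radius R = A/P = 10.74/9.682 = 1.11 m. Q_B = (1/0.032)·10.74·1.11^(2/3)·√0.00023 = 5.457 m³/s.
Q_A = 6.011 m³/s vs Q_B = 5.457 m³/s, so channel A carries more.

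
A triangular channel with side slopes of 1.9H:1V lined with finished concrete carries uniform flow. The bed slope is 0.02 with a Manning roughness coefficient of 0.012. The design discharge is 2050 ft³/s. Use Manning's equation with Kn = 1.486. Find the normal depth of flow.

y_n = 5.75 ft

Manning's equation rearranged: A R^(2/3) = nQ / (1.486·√S) = 0.012 × 2050 / (1.486 × √0.02) = 117.1.
At y = 5.16 ft: A R^(2/3) = 87.71 — too small.
At y = 5.75 ft: A R^(2/3) = 117.1 — ≈ 117.1.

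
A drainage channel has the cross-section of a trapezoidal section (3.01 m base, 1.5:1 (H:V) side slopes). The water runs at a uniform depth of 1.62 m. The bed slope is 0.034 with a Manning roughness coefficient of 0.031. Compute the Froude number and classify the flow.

supercritical

With bottom width b = 3.01 m and side slope z = 1.5: A = (b + zy)y = (3.01 + 1.5×1.62)×1.62 = 8.813 m²; P = b + 2y√(1+z²) = 3.01 + 2×1.62×1.803 = 8.851 m.
Hydraulic radius R = A/P = 8.813/8.851 = 0.9957 m.
V = (1/n) R^(2/3) √S = (1/0.031) × 0.9957^(2/3) × √0.034 = 5.931 m/s. Hydraulic depth D_h = A/T = 8.813/7.87 = 1.12 m.
Froude number Fr = V/√(g·D_h) = 5.931/√(9.81×1.12) = 1.79, which is greater than 1, so the flow is supercritical.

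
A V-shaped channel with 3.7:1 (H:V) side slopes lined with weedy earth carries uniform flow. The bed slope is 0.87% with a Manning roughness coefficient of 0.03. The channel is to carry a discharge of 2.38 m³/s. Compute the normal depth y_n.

Manning's equation rearranged: A R^(2/3) = nQ / (1·√S) = 0.03 × 2.38 / (√0.0087) = 0.7655.
Try y = 0.795 m: A R^(2/3) = 1.235 — over.
Try y = 0.664 m: A R^(2/3) = 0.764 — matches.

y_n = 0.664 m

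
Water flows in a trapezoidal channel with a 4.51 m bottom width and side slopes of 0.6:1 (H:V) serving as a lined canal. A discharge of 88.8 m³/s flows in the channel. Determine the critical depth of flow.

At critical depth, Q² T / (g A³) = 1, i.e. A³/T = Q²/g = 88.8²/9.81 = 803.8.
Try y = 2.57 m: A³/T = 495.5 — too small.
Try y = 3.79 m: A³/T = 1876 — too large.
Try y = 2.97 m: A³/T = 808.3 — matches.

y_c = 2.97 m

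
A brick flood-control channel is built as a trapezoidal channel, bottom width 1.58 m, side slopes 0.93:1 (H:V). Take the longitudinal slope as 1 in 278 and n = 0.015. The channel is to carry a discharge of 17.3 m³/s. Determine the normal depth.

Manning's equation rearranged: A R^(2/3) = nQ / (1·√S) = 0.015 × 17.3 / (√0.003597) = 4.327.
At y = 1.26 m: A R^(2/3) = 2.709 — short.
At y = 1.8 m: A R^(2/3) = 5.467 — over.
At y = 1.6 m: A R^(2/3) = 4.318 — ≈ 4.327.

y_n = 1.6 m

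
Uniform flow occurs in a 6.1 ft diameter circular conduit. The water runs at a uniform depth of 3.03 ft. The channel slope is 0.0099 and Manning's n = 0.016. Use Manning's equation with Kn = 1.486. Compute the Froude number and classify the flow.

For a circular section of diameter D = 6.1 ft at depth y = 3.03 ft, the central angle is θ = 2 arccos(1 − 2y/D) = 3.128 rad. Then A = (D²/8)(θ − sin θ) = 14.49 ft² and P = Dθ/2 = 9.542 ft.
Hydraulic radius R = A/P = 14.49/9.542 = 1.519 ft.
V = (1.486/n) R^(2/3) √S = (1.486/0.016) × 1.519^(2/3) × √0.0099 = 12.21 ft/s. Hydraulic depth D_h = A/T = 14.49/6.1 = 2.376 ft.
Froude number Fr = V/√(g·D_h) = 12.21/√(32.2×2.376) = 1.4, which is greater than 1, so the flow is supercritical.

supercritical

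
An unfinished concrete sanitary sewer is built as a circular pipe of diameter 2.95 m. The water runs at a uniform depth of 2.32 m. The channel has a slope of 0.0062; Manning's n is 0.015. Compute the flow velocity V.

For a circular section of diameter D = 2.95 m at depth y = 2.32 m, the central angle is θ = 2 arccos(1 − 2y/D) = 4.362 rad. Then A = (D²/8)(θ − sin θ) = 5.766 m² and P = Dθ/2 = 6.433 m.
Hydraulic radius R = A/P = 5.766/6.433 = 0.8963 m.
From Manning's equation, V = (1/n) R^(2/3) S^(1/2) = (1/0.015) × 0.8963^(2/3) × 0.0062^(1/2) = 4.88 m/s.

V = 4.88 m/s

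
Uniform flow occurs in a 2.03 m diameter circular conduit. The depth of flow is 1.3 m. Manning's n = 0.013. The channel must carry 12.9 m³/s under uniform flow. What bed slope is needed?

S = 0.0121

For a circular section of diameter D = 2.03 m at depth y = 1.3 m, the central angle is θ = 2 arccos(1 − 2y/D) = 3.711 rad. Then A = (D²/8)(θ − sin θ) = 2.189 m² and P = Dθ/2 = 3.766 m.
Hydraulic radius R = A/P = 2.189/3.766 = 0.5812 m.
From Manning's equation, S = [nQ / (1 A R^(2/3))]² = [0.013 × 12.9 / (1 × 2.189 × 0.5812^(2/3))]² = 0.0121.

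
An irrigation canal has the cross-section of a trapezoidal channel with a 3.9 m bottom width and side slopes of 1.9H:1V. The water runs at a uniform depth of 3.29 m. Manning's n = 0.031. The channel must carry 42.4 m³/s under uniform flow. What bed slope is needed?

With bottom width b = 3.9 m and side slope z = 1.9: A = (b + zy)y = (3.9 + 1.9×3.29)×3.29 = 33.4 m²; P = b + 2y√(1+z²) = 3.9 + 2×3.29×2.147 = 18.03 m.
Hydraulic radius R = A/P = 33.4/18.03 = 1.853 m.
From Manning's equation, S = [nQ / (1 A R^(2/3))]² = [0.031 × 42.4 / (1 × 33.4 × 1.853^(2/3))]² = 0.000681.

S = 0.000681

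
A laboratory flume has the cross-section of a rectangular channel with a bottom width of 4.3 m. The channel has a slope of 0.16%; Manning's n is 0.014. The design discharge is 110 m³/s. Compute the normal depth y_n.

y_n = 6.5 m

Manning's equation rearranged: A R^(2/3) = nQ / (1·√S) = 0.014 × 110 / (√0.0016) = 38.5.
At y = 4.67 m: A R^(2/3) = 25.99 — short.
At y = 7.97 m: A R^(2/3) = 48.69 — over.
At y = 6.5 m: A R^(2/3) = 38.48 — matches.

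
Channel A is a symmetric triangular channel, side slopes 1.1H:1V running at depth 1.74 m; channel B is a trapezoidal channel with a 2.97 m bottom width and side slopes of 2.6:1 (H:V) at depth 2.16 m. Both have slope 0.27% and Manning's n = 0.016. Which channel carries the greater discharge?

channel B

Channel A: For a triangular section with side slope z = 1.1: A = zy² = 1.1×1.74² = 3.33 m²; P = 2y√(1+z²) = 2×1.74×1.487 = 5.173 m. Hydraulic radius R = A/P = 3.33/5.173 = 0.6437 m. Q_A = (1/0.016)·3.33·0.6437^(2/3)·√0.0027 = 8.064 m³/s.
Channel B: With bottom width b = 2.97 m and side slope z = 2.6: A = (b + zy)y = (2.97 + 2.6×2.16)×2.16 = 18.55 m²; P = b + 2y√(1+z²) = 2.97 + 2×2.16×2.786 = 15 m. Hydraulic radius R = A/P = 18.55/15 = 1.236 m. Q_B = (1/0.016)·18.55·1.236^(2/3)·√0.0027 = 69.37 m³/s.
Q_A = 8.064 m³/s vs Q_B = 69.37 m³/s, so channel B carries more.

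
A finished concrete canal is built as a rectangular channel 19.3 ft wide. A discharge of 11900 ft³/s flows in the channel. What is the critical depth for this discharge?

For a rectangular channel, critical depth y_c = (q²/g)^(1/3) where q = Q/b = 11900/19.3 = 616.6 ft²/s.
So y_c = (616.6²/32.2)^(1/3) = 22.8 ft.

y_c = 22.8 ft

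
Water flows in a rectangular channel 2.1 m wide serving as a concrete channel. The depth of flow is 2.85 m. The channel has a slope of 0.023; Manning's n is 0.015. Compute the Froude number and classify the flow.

Flow area A = b·y = 2.1 × 2.85 = 5.985 m². Wetted perimeter P = b + 2y = 2.1 + 2×2.85 = 7.8 m.
Hydraulic radius R = A/P = 5.985/7.8 = 0.7673 m.
V = (1/n) R^(2/3) √S = (1/0.015) × 0.7673^(2/3) × √0.023 = 8.474 m/s. Hydraulic depth D_h = A/T = 5.985/2.1 = 2.85 m.
Froude number Fr = V/√(g·D_h) = 8.474/√(9.81×2.85) = 1.6, which is greater than 1, so the flow is supercritical.

supercritical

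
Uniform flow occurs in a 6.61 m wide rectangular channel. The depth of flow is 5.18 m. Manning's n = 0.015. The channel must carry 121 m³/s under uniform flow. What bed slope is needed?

Flow area A = b·y = 6.61 × 5.18 = 34.24 m². Wetted perimeter P = b + 2y = 6.61 + 2×5.18 = 16.97 m.
Hydraulic radius R = A/P = 34.24/16.97 = 2.018 m.
From Manning's equation, S = [nQ / (1 A R^(2/3))]² = [0.015 × 121 / (1 × 34.24 × 2.018^(2/3))]² = 0.0011.

S = 0.0011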